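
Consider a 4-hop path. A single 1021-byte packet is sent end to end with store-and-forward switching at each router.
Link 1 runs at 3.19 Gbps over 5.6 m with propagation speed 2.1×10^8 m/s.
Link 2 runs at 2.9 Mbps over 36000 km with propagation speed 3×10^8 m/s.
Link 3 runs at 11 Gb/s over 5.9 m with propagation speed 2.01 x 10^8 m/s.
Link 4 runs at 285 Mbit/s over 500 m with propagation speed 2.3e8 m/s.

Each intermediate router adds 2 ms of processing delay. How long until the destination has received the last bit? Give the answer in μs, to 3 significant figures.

L = 1021 × 8 = 8168 bits.
Transmission delays (L/R per hop): 2.5605, 2816.55, 0.742545, 28.6596 μs; sum = 2848.51 μs.
Propagation delays (d/s per hop): 0.0266667, 120000, 0.0293532, 2.17391 μs; sum = 120002 μs.
Processing at 3 router(s): 3 × 2 ms = 6000 μs.
End-to-end = 129000 μs.

129000 μs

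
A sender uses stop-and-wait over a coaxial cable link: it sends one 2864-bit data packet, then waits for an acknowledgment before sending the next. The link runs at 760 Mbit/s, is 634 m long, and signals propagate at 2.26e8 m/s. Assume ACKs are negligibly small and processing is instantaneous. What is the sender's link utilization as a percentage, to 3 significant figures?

40.2 %

t_tx = L/R = 2864/760000000 = 3.76842e-06 s.
t_prop = 634/2.26e+08 = 2.80531e-06 s; RTT = 5.61062e-06 s.
Cycle = t_tx + RTT = 9.37904e-06 s.
Utilization = t_tx / cycle = 3.76842e-06/9.37904e-06 = 40.2 %.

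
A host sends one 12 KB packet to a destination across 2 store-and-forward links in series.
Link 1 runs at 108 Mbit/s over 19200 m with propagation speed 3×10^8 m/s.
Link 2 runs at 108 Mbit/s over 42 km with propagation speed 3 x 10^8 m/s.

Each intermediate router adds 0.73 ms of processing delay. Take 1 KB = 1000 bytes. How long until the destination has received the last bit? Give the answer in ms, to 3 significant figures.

2.71 ms

L = 96000 bits.
Transmission delay per hop = L/R = 96000/108000000 = 0.888889 ms; 2 hops → 1.77778 ms.
Propagation delays (d/s per hop): 0.064, 0.14 ms; sum = 0.204 ms.
Processing at 1 router(s): 1 × 0.73 ms = 0.73 ms.
End-to-end = 2.71 ms.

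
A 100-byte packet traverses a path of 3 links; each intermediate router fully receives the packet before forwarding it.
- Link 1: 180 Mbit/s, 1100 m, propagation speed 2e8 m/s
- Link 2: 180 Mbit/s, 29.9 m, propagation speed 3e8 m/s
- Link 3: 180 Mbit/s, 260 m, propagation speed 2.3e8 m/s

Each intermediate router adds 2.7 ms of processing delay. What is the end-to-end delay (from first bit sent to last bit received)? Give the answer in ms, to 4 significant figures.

5.420 ms

L = 100 × 8 = 800 bits.
Transmission delay per hop = L/R = 800/180000000 = 0.00444444 ms; 3 hops → 0.0133333 ms.
Propagation delays (d/s per hop): 0.0055, 9.96667e-05, 0.00113043 ms; sum = 0.0067301 ms.
Processing at 2 router(s): 2 × 2.7 ms = 5.4 ms.
End-to-end = 5.420 ms.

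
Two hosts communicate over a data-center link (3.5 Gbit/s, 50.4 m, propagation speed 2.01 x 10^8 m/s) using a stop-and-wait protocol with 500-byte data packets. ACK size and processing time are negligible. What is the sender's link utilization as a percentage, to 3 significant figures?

69.5 %

t_tx = L/R = 4000/3500000000 = 1.14286e-06 s.
t_prop = 50.4/2.01e+08 = 2.50746e-07 s; RTT = 5.01493e-07 s.
Cycle = t_tx + RTT = 1.64435e-06 s.
Utilization = t_tx / cycle = 1.14286e-06/1.64435e-06 = 69.5 %.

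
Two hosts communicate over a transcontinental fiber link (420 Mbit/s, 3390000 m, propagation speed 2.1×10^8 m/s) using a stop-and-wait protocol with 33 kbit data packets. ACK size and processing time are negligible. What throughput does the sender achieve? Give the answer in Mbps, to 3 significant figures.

t_tx = L/R = 33000/420000000 = 7.85714e-05 s.
t_prop = 3390000/210000000 = 0.0161429 s; RTT = 0.0322857 s.
Cycle = t_tx + RTT = 0.0323643 s.
Throughput = L / cycle = 33000 / 0.0323643 = 1.02 Mbps.

1.02 Mbps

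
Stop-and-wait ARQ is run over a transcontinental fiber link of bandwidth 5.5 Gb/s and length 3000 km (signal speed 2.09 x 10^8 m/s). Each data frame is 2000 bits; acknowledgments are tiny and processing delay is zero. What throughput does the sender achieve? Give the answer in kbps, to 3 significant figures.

t_tx = L/R = 2000/5500000000 = 3.63636e-07 s.
t_prop = 3000000/209000000 = 0.0143541 s; RTT = 0.0287081 s.
Cycle = t_tx + RTT = 0.0287085 s.
Throughput = L / cycle = 2000 / 0.0287085 = 69.7 kbps.

69.7 kbps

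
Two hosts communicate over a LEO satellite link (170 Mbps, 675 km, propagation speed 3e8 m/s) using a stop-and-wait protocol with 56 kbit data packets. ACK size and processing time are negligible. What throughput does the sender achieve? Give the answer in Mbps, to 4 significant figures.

t_tx = L/R = 56000/170000000 = 0.000329412 s.
t_prop = 675000/300000000 = 0.00225 s; RTT = 0.0045 s.
Cycle = t_tx + RTT = 0.00482941 s.
Throughput = L / cycle = 56000 / 0.00482941 = 11.60 Mbps.

11.60 Mbps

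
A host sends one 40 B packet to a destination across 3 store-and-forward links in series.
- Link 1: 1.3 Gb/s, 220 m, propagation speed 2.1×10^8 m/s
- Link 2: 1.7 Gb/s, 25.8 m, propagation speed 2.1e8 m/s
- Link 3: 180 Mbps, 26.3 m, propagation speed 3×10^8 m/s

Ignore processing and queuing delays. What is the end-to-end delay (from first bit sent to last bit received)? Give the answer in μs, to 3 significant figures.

L = 40 × 8 = 320 bits.
Transmission delays (L/R per hop): 0.246154, 0.188235, 1.77778 μs; sum = 2.21217 μs.
Propagation delays (d/s per hop): 1.04762, 0.122857, 0.0876667 μs; sum = 1.25814 μs.
End-to-end = 3.47 μs.

3.47 μs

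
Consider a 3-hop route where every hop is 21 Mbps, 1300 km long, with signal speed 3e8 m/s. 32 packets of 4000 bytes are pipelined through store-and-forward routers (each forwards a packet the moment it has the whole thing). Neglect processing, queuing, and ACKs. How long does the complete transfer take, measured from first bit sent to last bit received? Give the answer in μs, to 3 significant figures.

Per-hop transmission t_tx = L/R = 32000/21000000 = 1523.81 μs.
Per-hop propagation t_prop = 1300000/300000000 = 4333.33 μs.
Pipeline fill: first packet needs 3·t_tx to clear all hops; remaining 31 packets each add one t_tx.
Total = (3+32-1)·t_tx + 3·t_prop = 34·1523.81 + 3·4333.33 = 64800 μs.

64800 μs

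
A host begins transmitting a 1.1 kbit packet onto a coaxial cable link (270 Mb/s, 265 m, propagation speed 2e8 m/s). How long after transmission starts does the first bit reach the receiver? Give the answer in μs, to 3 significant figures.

1.33 μs

First bit experiences only propagation delay: d/s = 265/200000000 = 1.33 μs.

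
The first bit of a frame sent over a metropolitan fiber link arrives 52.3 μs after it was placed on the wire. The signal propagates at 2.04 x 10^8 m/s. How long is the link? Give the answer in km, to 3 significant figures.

10.7 km

d = s × t_prop = 204000000 × 5.23e-05 = 10.7 km.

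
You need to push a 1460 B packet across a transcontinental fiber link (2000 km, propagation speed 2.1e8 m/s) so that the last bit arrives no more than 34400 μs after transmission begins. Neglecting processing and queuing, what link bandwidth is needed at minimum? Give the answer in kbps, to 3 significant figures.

L = 11680 bits.
Propagation delay = 2000000 / 210000000 = 9523.81 μs.
Transmission budget = 34400 − 9523.81 = 24876.2 μs.
R ≥ L / t_tx = 11680 bits / 0.0248762 s = 470 kbps.

470 kbps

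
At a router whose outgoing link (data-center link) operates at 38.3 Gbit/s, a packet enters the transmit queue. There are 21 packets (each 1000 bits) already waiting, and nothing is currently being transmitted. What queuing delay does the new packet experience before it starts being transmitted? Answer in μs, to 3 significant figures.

Each queued packet: L/R = 1000/38300000000 = 0.0261097 μs.
21 queued → 0.548303 μs.
Queuing delay = 0.548 μs.

0.548 μs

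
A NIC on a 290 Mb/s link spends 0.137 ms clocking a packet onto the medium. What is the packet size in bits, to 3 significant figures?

39700 bits

L = R × t_tx = 290000000 b/s × 0.000137 s = 39730 bits.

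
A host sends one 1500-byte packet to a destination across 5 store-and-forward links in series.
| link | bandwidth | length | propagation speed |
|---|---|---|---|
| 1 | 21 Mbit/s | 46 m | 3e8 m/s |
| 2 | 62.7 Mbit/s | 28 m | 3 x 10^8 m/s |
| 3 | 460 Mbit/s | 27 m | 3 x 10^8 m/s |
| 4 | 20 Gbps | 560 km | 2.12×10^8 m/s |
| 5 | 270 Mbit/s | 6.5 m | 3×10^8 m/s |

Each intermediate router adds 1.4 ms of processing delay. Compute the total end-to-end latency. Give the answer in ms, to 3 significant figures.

9.08 ms

L = 1500 × 8 = 12000 bits.
Transmission delays (L/R per hop): 0.571429, 0.191388, 0.026087, 0.0006, 0.0444444 ms; sum = 0.833948 ms.
Propagation delays (d/s per hop): 0.000153333, 9.33333e-05, 9e-05, 2.64151, 2.16667e-05 ms; sum = 2.64187 ms.
Processing at 4 router(s): 4 × 1.4 ms = 5.6 ms.
End-to-end = 9.08 ms.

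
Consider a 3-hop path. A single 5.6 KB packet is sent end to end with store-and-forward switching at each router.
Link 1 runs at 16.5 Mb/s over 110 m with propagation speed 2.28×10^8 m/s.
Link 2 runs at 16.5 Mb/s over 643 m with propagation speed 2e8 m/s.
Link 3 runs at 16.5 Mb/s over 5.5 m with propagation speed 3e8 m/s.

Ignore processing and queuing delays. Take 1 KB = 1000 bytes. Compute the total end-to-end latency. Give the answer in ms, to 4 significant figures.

8.149 ms

L = 44800 bits.
Transmission delay per hop = L/R = 44800/16500000 = 2.71515 ms; 3 hops → 8.14545 ms.
Propagation delays (d/s per hop): 0.000482456, 0.003215, 1.83333e-05 ms; sum = 0.00371579 ms.
End-to-end = 8.149 ms.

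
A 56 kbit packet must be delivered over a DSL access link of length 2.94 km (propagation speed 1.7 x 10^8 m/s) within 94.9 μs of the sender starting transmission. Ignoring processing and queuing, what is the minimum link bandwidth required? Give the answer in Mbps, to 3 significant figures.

722 Mbps

Propagation delay = 2940 / 170000000 = 17.2941 μs.
Transmission budget = 94.9 − 17.2941 = 77.6059 μs.
R ≥ L / t_tx = 56000 bits / 7.76059e-05 s = 722 Mbps.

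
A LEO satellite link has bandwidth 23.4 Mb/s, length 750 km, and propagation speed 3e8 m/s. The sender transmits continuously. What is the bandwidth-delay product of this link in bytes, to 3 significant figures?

Propagation delay = 750000 / 300000000 = 0.0025 s.
BDP = R × t_prop = 23400000 × 0.0025 = 58500 bits.
In bytes: 58500/8 = 7310 bytes.

7310 bytes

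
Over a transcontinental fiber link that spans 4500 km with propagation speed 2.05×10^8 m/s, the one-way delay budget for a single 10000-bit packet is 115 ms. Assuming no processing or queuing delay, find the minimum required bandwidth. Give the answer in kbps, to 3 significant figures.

107 kbps

Propagation delay = 4500000 / 2.05e+08 = 21.9512 ms.
Transmission budget = 115 − 21.9512 = 93.0488 ms.
R ≥ L / t_tx = 10000 bits / 0.0930488 s = 107 kbps.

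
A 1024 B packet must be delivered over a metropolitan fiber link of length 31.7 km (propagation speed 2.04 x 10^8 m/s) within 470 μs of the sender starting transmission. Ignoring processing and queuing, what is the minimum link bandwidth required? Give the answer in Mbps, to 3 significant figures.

L = 8192 bits.
Propagation delay = 31700 / 204000000 = 155.392 μs.
Transmission budget = 470 − 155.392 = 314.608 μs.
R ≥ L / t_tx = 8192 bits / 0.000314608 s = 26.0 Mbps.

26.0 Mbps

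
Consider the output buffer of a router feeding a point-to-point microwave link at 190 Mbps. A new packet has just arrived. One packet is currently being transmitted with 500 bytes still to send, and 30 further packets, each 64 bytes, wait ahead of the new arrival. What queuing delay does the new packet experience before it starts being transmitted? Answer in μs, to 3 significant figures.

102 μs

Each queued packet: L/R = 512/190000000 = 2.69474 μs.
30 queued → 80.8421 μs.
Plus remaining 4000 bits of current packet: 21.0526 μs.
Queuing delay = 102 μs.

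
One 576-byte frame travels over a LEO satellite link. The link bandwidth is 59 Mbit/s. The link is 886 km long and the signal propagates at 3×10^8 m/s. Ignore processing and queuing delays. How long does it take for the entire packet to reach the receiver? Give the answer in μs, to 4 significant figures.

L = 576 × 8 = 4608 bits.
Transmission delay = L/R = 4608 / 59000000 = 78.1017 μs.
Propagation delay = d/s = 886000 m / 300000000 m/s = 2953.33 μs.
Total = 3031 μs.

3031 μs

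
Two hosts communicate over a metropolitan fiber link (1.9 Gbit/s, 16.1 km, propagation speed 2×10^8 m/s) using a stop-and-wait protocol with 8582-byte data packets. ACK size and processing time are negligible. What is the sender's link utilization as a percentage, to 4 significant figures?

18.33 %

t_tx = L/R = 68656/1900000000 = 3.61347e-05 s.
t_prop = 16100/200000000 = 8.05e-05 s; RTT = 0.000161 s.
Cycle = t_tx + RTT = 0.000197135 s.
Utilization = t_tx / cycle = 3.61347e-05/0.000197135 = 18.33 %.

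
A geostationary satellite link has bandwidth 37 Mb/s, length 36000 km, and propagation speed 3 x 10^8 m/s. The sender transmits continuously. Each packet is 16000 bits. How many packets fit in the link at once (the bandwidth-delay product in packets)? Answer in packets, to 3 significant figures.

Propagation delay = 36000000 / 300000000 = 0.12 s.
BDP = R × t_prop = 37000000 × 0.12 = 4440000 bits.
In packets of 16000 bits: 278 packets.

278 packets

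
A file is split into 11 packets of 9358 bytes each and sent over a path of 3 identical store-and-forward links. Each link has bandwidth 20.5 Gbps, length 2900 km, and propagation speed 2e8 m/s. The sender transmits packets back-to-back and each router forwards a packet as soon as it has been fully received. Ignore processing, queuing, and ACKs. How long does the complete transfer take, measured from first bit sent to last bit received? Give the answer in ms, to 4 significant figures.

Per-hop transmission t_tx = L/R = 74864/20500000000 = 0.0036519 ms.
Per-hop propagation t_prop = 2900000/200000000 = 14.5 ms.
Pipeline fill: first packet needs 3·t_tx to clear all hops; remaining 10 packets each add one t_tx.
Total = (3+11-1)·t_tx + 3·t_prop = 13·0.0036519 + 3·14.5 = 43.55 ms.

43.55 ms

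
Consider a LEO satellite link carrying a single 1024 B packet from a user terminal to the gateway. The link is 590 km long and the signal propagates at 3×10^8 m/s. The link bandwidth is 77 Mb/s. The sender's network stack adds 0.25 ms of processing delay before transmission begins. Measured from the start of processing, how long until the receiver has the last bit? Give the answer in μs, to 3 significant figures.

L = 1024 × 8 = 8192 bits.
Transmission delay = L/R = 8192 / 77000000 = 106.39 μs.
Propagation delay = d/s = 590000 m / 300000000 m/s = 1966.67 μs.
Plus processing delay 0.25 ms = 250 μs.
Total = 2320 μs.

2320 μs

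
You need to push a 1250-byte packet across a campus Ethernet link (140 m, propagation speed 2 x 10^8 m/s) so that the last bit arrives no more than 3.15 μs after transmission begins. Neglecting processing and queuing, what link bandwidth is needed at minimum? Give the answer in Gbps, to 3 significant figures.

4.08 Gbps

L = 10000 bits.
Propagation delay = 140 / 200000000 = 0.7 μs.
Transmission budget = 3.15 − 0.7 = 2.45 μs.
R ≥ L / t_tx = 10000 bits / 2.45e-06 s = 4.08 Gbps.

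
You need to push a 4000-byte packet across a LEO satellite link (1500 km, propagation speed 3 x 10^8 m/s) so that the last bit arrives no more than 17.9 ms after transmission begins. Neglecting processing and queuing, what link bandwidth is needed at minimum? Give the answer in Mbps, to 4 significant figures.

2.481 Mbps

L = 32000 bits.
Propagation delay = 1500000 / 300000000 = 5 ms.
Transmission budget = 17.9 − 5 = 12.9 ms.
R ≥ L / t_tx = 32000 bits / 0.0129 s = 2.481 Mbps.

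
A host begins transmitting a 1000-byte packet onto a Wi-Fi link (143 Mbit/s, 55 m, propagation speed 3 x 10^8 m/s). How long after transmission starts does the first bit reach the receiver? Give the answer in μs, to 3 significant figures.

First bit experiences only propagation delay: d/s = 55/300000000 = 0.183 μs.

0.183 μs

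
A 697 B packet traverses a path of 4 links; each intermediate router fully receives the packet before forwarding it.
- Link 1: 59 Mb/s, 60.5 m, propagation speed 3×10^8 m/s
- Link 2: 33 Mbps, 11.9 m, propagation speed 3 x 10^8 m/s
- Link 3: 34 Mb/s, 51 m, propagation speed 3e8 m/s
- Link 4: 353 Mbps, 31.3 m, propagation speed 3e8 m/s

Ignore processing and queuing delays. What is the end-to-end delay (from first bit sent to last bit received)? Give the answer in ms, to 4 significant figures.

0.4438 ms

L = 697 × 8 = 5576 bits.
Transmission delays (L/R per hop): 0.0945085, 0.16897, 0.164, 0.015796 ms; sum = 0.443274 ms.
Propagation delays (d/s per hop): 0.000201667, 3.96667e-05, 0.00017, 0.000104333 ms; sum = 0.000515667 ms.
End-to-end = 0.4438 ms.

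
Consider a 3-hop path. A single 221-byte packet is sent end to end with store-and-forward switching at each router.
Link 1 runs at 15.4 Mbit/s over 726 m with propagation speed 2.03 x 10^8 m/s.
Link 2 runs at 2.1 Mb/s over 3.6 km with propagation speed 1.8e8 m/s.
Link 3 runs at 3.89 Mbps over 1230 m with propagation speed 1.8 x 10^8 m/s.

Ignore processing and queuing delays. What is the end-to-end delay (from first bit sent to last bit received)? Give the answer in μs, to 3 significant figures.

1440 μs

L = 221 × 8 = 1768 bits.
Transmission delays (L/R per hop): 114.805, 841.905, 454.499 μs; sum = 1411.21 μs.
Propagation delays (d/s per hop): 3.57635, 20, 6.83333 μs; sum = 30.4097 μs.
End-to-end = 1440 μs.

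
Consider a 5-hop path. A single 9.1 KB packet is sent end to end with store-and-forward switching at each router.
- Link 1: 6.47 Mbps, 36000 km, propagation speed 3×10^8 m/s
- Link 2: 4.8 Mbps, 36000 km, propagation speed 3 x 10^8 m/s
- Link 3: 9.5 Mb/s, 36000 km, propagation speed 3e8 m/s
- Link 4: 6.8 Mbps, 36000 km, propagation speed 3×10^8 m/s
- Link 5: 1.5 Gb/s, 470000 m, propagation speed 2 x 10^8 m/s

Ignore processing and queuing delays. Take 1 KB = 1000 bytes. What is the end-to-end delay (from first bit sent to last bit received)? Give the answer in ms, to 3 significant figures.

L = 72800 bits.
Transmission delays (L/R per hop): 11.2519, 15.1667, 7.66316, 10.7059, 0.0485333 ms; sum = 44.8362 ms.
Propagation delays (d/s per hop): 120, 120, 120, 120, 2.35 ms; sum = 482.35 ms.
End-to-end = 527 ms.

527 ms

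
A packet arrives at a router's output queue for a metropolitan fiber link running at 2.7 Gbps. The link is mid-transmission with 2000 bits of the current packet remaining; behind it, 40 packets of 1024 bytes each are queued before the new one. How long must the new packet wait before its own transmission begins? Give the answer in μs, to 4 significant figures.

Each queued packet: L/R = 8192/2700000000 = 3.03407 μs.
40 queued → 121.363 μs.
Plus remaining 2000 bits of current packet: 0.740741 μs.
Queuing delay = 122.1 μs.

122.1 μs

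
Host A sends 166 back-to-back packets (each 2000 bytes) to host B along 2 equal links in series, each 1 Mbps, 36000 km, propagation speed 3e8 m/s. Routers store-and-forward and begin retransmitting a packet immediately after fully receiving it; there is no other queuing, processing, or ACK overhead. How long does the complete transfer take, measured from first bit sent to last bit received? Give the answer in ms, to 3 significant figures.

Per-hop transmission t_tx = L/R = 16000/1000000 = 16 ms.
Per-hop propagation t_prop = 36000000/300000000 = 120 ms.
Pipeline fill: first packet needs 2·t_tx to clear all hops; remaining 165 packets each add one t_tx.
Total = (2+166-1)·t_tx + 2·t_prop = 167·16 + 2·120 = 2910 ms.

2910 ms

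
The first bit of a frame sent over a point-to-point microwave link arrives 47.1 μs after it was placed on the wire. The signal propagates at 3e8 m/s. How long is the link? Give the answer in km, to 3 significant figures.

d = s × t_prop = 300000000 × 4.71e-05 = 14.1 km.

14.1 km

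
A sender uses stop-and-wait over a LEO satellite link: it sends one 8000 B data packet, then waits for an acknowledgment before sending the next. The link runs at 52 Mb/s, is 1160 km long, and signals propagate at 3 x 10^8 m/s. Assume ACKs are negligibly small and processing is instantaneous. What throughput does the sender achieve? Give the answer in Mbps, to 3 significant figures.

7.14 Mbps

t_tx = L/R = 64000/52000000 = 0.00123077 s.
t_prop = 1160000/300000000 = 0.00386667 s; RTT = 0.00773333 s.
Cycle = t_tx + RTT = 0.0089641 s.
Throughput = L / cycle = 64000 / 0.0089641 = 7.14 Mbps.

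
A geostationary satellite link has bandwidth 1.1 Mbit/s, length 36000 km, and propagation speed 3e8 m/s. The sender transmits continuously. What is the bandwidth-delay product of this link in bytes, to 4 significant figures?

Propagation delay = 36000000 / 300000000 = 0.12 s.
BDP = R × t_prop = 1100000 × 0.12 = 132000 bits.
In bytes: 132000/8 = 16500 bytes.

16500 bytes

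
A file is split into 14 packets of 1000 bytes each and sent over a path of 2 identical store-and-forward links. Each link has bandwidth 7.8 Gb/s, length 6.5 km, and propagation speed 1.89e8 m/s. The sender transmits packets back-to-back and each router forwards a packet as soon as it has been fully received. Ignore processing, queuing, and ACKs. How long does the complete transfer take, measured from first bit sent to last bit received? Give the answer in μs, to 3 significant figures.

Per-hop transmission t_tx = L/R = 8000/7800000000 = 1.02564 μs.
Per-hop propagation t_prop = 6500/189000000 = 34.3915 μs.
Pipeline fill: first packet needs 2·t_tx to clear all hops; remaining 13 packets each add one t_tx.
Total = (2+14-1)·t_tx + 2·t_prop = 15·1.02564 + 2·34.3915 = 84.2 μs.

84.2 μs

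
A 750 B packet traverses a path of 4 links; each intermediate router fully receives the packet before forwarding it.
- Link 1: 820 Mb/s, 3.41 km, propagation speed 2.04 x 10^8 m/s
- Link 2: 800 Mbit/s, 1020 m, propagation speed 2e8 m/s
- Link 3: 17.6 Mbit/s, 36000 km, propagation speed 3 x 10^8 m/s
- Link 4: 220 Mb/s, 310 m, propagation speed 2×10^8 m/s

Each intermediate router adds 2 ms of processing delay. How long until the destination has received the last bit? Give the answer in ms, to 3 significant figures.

126 ms

L = 750 × 8 = 6000 bits.
Transmission delays (L/R per hop): 0.00731707, 0.0075, 0.340909, 0.0272727 ms; sum = 0.382999 ms.
Propagation delays (d/s per hop): 0.0167157, 0.0051, 120, 0.00155 ms; sum = 120.023 ms.
Processing at 3 router(s): 3 × 2 ms = 6 ms.
End-to-end = 126 ms.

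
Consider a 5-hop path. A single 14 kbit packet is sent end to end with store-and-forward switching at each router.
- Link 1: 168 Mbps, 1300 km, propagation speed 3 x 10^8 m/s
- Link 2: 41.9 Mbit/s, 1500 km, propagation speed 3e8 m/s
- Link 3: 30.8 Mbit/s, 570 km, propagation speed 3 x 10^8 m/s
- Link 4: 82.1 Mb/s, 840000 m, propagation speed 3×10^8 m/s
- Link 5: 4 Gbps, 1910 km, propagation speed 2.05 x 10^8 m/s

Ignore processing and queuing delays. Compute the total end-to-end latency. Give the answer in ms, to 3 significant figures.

L = 14000 bits.
Transmission delays (L/R per hop): 0.0833333, 0.334129, 0.454545, 0.170524, 0.0035 ms; sum = 1.04603 ms.
Propagation delays (d/s per hop): 4.33333, 5, 1.9, 2.8, 9.31707 ms; sum = 23.3504 ms.
End-to-end = 24.4 ms.

24.4 ms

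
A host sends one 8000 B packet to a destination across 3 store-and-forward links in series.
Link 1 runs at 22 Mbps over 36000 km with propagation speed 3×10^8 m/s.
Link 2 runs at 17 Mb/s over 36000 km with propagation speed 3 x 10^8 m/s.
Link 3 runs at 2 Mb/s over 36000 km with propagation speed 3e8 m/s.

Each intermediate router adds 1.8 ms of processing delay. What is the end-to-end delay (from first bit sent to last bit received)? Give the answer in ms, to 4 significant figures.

402.3 ms

L = 8000 × 8 = 64000 bits.
Transmission delays (L/R per hop): 2.90909, 3.76471, 32 ms; sum = 38.6738 ms.
Propagation delays (d/s per hop): 120, 120, 120 ms; sum = 360 ms.
Processing at 2 router(s): 2 × 1.8 ms = 3.6 ms.
End-to-end = 402.3 ms.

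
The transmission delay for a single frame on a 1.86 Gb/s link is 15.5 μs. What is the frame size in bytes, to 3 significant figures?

3600 bytes

L = R × t_tx = 1860000000 b/s × 1.55e-05 s = 28830 bits.
In bytes: 28830 / 8 = 3600 bytes.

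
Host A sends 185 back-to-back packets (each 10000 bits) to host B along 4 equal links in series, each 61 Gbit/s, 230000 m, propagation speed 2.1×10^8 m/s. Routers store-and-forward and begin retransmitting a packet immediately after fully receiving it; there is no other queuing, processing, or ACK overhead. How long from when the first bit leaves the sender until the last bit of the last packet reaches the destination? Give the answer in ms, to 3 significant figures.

Per-hop transmission t_tx = L/R = 10000/61000000000 = 0.000163934 ms.
Per-hop propagation t_prop = 230000/210000000 = 1.09524 ms.
Pipeline fill: first packet needs 4·t_tx to clear all hops; remaining 184 packets each add one t_tx.
Total = (4+185-1)·t_tx + 4·t_prop = 188·0.000163934 + 4·1.09524 = 4.41 ms.

4.41 ms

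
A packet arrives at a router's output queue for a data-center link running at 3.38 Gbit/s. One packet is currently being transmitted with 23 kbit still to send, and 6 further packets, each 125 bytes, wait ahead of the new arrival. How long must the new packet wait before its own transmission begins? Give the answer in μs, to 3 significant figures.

8.58 μs

Each queued packet: L/R = 1000/3380000000 = 0.295858 μs.
6 queued → 1.77515 μs.
Plus remaining 23000 bits of current packet: 6.80473 μs.
Queuing delay = 8.58 μs.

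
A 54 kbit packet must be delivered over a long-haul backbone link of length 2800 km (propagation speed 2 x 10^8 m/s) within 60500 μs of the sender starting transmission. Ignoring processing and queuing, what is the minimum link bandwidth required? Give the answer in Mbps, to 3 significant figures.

1.16 Mbps

Propagation delay = 2800000 / 200000000 = 14000 μs.
Transmission budget = 60500 − 14000 = 46500 μs.
R ≥ L / t_tx = 54000 bits / 0.0465 s = 1.16 Mbps.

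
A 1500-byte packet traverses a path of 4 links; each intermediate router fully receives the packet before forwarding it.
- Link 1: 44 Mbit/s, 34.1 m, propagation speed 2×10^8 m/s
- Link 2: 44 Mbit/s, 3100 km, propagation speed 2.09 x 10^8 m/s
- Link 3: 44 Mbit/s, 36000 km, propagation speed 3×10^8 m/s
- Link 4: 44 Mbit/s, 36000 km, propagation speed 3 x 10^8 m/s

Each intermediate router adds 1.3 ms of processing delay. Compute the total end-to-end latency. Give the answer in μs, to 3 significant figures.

L = 1500 × 8 = 12000 bits.
Transmission delay per hop = L/R = 12000/44000000 = 272.727 μs; 4 hops → 1090.91 μs.
Propagation delays (d/s per hop): 0.1705, 14832.5, 120000, 120000 μs; sum = 254833 μs.
Processing at 3 router(s): 3 × 1.3 ms = 3900 μs.
End-to-end = 260000 μs.

260000 μs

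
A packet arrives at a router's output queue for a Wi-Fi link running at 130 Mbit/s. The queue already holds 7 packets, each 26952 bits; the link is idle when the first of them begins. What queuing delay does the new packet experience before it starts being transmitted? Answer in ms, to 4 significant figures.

1.451 ms

Each queued packet: L/R = 26952/130000000 = 0.207323 ms.
7 queued → 1.45126 ms.
Queuing delay = 1.451 ms.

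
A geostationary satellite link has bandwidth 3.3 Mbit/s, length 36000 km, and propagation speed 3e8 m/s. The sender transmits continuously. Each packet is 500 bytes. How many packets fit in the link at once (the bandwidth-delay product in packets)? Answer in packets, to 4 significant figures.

99.00 packets

Propagation delay = 36000000 / 300000000 = 0.12 s.
BDP = R × t_prop = 3300000 × 0.12 = 396000 bits.
In packets of 4000 bits: 99.00 packets.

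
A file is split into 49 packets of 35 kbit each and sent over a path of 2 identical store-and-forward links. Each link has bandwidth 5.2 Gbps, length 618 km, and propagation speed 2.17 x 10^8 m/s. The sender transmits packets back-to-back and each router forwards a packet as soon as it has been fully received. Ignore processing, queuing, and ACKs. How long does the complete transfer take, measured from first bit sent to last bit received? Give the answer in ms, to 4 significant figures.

6.032 ms

Per-hop transmission t_tx = L/R = 35000/5200000000 = 0.00673077 ms.
Per-hop propagation t_prop = 618000/217000000 = 2.84793 ms.
Pipeline fill: first packet needs 2·t_tx to clear all hops; remaining 48 packets each add one t_tx.
Total = (2+49-1)·t_tx + 2·t_prop = 50·0.00673077 + 2·2.84793 = 6.032 ms.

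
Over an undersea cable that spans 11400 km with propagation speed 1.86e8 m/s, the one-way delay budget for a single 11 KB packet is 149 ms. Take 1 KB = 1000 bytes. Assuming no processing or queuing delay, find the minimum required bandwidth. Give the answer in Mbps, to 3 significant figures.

1.00 Mbps

L = 88000 bits.
Propagation delay = 11400000 / 186000000 = 61.2903 ms.
Transmission budget = 149 − 61.2903 = 87.7097 ms.
R ≥ L / t_tx = 88000 bits / 0.0877097 s = 1.00 Mbps.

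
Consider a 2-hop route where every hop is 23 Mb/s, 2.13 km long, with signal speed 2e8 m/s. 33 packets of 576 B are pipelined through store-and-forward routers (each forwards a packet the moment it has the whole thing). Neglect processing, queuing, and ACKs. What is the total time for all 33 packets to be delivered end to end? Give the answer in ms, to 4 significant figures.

6.833 ms

Per-hop transmission t_tx = L/R = 4608/23000000 = 0.200348 ms.
Per-hop propagation t_prop = 2130/200000000 = 0.01065 ms.
Pipeline fill: first packet needs 2·t_tx to clear all hops; remaining 32 packets each add one t_tx.
Total = (2+33-1)·t_tx + 2·t_prop = 34·0.200348 + 2·0.01065 = 6.833 ms.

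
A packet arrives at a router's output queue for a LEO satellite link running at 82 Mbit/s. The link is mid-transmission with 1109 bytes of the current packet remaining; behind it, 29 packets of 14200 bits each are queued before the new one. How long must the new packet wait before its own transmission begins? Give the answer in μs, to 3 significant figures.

Each queued packet: L/R = 14200/82000000 = 173.171 μs.
29 queued → 5021.95 μs.
Plus remaining 8872 bits of current packet: 108.195 μs.
Queuing delay = 5130 μs.

5130 μs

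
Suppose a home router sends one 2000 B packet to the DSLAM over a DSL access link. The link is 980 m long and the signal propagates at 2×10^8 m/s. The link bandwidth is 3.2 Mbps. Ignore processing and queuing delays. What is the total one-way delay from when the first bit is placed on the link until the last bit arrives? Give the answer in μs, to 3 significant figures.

5000 μs

L = 2000 × 8 = 16000 bits.
Transmission delay = L/R = 16000 / 3200000 = 5000 μs.
Propagation delay = d/s = 980 m / 200000000 m/s = 4.9 μs.
Total = 5000 μs.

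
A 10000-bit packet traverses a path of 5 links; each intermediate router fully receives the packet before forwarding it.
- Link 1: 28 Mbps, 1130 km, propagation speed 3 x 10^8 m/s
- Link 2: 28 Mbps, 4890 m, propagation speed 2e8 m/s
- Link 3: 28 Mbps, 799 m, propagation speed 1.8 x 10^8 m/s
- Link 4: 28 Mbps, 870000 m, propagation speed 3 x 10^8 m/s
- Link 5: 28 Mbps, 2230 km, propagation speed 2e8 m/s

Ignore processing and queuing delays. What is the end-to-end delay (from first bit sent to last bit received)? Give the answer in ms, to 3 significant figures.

19.6 ms

Transmission delay per hop = L/R = 10000/28000000 = 0.357143 ms; 5 hops → 1.78571 ms.
Propagation delays (d/s per hop): 3.76667, 0.02445, 0.00443889, 2.9, 11.15 ms; sum = 17.8456 ms.
End-to-end = 19.6 ms.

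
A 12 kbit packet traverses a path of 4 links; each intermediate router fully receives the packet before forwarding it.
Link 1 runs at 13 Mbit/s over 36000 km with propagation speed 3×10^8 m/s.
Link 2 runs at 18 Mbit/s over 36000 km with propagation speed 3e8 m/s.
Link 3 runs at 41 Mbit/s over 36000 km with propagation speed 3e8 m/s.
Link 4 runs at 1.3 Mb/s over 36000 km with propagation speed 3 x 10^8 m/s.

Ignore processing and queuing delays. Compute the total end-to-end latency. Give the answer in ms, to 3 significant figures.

L = 12000 bits.
Transmission delays (L/R per hop): 0.923077, 0.666667, 0.292683, 9.23077 ms; sum = 11.1132 ms.
Propagation delays (d/s per hop): 120, 120, 120, 120 ms; sum = 480 ms.
End-to-end = 491 ms.

491 ms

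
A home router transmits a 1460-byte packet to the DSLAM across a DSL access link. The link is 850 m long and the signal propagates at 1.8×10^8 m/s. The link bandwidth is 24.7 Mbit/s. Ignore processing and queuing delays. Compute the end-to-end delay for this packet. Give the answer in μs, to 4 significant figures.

477.6 μs

L = 1460 × 8 = 11680 bits.
Transmission delay = L/R = 11680 / 24700000 = 472.874 μs.
Propagation delay = d/s = 850 m / 180000000 m/s = 4.72222 μs.
Total = 477.6 μs.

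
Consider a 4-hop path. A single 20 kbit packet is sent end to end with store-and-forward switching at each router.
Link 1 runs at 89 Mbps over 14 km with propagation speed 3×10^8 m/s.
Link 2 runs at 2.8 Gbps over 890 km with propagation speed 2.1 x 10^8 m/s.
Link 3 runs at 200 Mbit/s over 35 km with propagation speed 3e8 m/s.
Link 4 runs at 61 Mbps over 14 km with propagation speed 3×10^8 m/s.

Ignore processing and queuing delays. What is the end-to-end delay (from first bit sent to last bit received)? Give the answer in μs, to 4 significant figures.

L = 20000 bits.
Transmission delays (L/R per hop): 224.719, 7.14286, 100, 327.869 μs; sum = 659.731 μs.
Propagation delays (d/s per hop): 46.6667, 4238.1, 116.667, 46.6667 μs; sum = 4448.1 μs.
End-to-end = 5108 μs.

5108 μs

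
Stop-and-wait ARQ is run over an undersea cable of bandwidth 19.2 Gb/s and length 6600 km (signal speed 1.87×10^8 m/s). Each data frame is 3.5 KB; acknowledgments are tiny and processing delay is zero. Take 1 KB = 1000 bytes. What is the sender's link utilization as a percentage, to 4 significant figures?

t_tx = L/R = 28000/19200000000 = 1.45833e-06 s.
t_prop = 6600000/187000000 = 0.0352941 s; RTT = 0.0705882 s.
Cycle = t_tx + RTT = 0.0705897 s.
Utilization = t_tx / cycle = 1.45833e-06/0.0705897 = 0.002066 %.

0.002066 %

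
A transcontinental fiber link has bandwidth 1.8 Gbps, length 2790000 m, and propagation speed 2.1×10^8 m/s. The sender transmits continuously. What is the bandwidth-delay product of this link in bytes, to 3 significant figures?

Propagation delay = 2790000 / 210000000 = 0.0132857 s.
BDP = R × t_prop = 1800000000 × 0.0132857 = 23914300 bits.
In bytes: 23914300/8 = 2990000 bytes.

2990000 bytes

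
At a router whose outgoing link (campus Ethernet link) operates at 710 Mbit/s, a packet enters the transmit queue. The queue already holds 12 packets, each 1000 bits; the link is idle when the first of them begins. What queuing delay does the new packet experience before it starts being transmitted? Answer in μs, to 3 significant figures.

16.9 μs

Each queued packet: L/R = 1000/710000000 = 1.40845 μs.
12 queued → 16.9014 μs.
Queuing delay = 16.9 μs.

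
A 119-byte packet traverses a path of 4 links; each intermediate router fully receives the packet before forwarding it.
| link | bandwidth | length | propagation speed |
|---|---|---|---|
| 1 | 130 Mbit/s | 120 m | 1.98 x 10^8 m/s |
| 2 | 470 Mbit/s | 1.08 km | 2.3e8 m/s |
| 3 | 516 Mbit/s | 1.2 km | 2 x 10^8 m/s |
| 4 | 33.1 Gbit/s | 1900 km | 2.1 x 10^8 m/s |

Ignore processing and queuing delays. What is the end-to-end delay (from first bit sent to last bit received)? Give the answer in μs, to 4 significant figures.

9070 μs

L = 119 × 8 = 952 bits.
Transmission delays (L/R per hop): 7.32308, 2.02553, 1.84496, 0.0287613 μs; sum = 11.2223 μs.
Propagation delays (d/s per hop): 0.606061, 4.69565, 6, 9047.62 μs; sum = 9058.92 μs.
End-to-end = 9070 μs.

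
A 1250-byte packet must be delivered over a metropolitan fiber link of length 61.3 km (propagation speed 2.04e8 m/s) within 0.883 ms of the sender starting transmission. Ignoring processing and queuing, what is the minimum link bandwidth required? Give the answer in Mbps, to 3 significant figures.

17.2 Mbps

L = 10000 bits.
Propagation delay = 61300 / 204000000 = 0.30049 ms.
Transmission budget = 0.883 − 0.30049 = 0.58251 ms.
R ≥ L / t_tx = 10000 bits / 0.00058251 s = 17.2 Mbps.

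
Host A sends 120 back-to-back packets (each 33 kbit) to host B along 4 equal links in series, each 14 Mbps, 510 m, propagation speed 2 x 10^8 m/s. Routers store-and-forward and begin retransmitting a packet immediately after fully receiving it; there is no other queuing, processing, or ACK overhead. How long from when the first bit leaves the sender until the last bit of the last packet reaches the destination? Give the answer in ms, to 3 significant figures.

Per-hop transmission t_tx = L/R = 33000/14000000 = 2.35714 ms.
Per-hop propagation t_prop = 510/200000000 = 0.00255 ms.
Pipeline fill: first packet needs 4·t_tx to clear all hops; remaining 119 packets each add one t_tx.
Total = (4+120-1)·t_tx + 4·t_prop = 123·2.35714 + 4·0.00255 = 290 ms.

290 ms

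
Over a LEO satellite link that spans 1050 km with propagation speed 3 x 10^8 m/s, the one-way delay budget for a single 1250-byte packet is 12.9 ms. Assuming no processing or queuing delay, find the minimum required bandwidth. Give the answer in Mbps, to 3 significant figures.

1.06 Mbps

L = 10000 bits.
Propagation delay = 1050000 / 300000000 = 3.5 ms.
Transmission budget = 12.9 − 3.5 = 9.4 ms.
R ≥ L / t_tx = 10000 bits / 0.0094 s = 1.06 Mbps.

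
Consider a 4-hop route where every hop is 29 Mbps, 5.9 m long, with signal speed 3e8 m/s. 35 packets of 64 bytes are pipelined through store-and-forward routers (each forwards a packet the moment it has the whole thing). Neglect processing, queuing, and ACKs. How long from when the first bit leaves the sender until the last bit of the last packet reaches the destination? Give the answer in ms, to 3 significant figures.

0.671 ms

Per-hop transmission t_tx = L/R = 512/29000000 = 0.0176552 ms.
Per-hop propagation t_prop = 5.9/300000000 = 1.96667e-05 ms.
Pipeline fill: first packet needs 4·t_tx to clear all hops; remaining 34 packets each add one t_tx.
Total = (4+35-1)·t_tx + 4·t_prop = 38·0.0176552 + 4·1.96667e-05 = 0.671 ms.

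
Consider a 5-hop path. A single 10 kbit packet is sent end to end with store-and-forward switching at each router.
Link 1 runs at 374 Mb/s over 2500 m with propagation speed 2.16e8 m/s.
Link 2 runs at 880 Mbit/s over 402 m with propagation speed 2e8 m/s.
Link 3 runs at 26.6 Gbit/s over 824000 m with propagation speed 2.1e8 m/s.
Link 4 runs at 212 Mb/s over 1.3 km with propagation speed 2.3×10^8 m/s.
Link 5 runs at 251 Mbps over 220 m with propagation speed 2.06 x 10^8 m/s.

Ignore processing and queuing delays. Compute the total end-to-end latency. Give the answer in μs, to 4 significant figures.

L = 10000 bits.
Transmission delays (L/R per hop): 26.738, 11.3636, 0.37594, 47.1698, 39.8406 μs; sum = 125.488 μs.
Propagation delays (d/s per hop): 11.5741, 2.01, 3923.81, 5.65217, 1.06796 μs; sum = 3944.11 μs.
End-to-end = 4070 μs.

4070 μs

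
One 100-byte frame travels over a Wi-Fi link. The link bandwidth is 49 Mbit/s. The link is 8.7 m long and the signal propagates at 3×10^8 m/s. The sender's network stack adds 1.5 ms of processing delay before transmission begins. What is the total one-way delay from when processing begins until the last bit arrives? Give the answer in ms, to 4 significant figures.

1.516 ms

L = 100 × 8 = 800 bits.
Transmission delay = L/R = 800 / 49000000 = 0.0163265 ms.
Propagation delay = d/s = 8.7 m / 300000000 m/s = 2.9e-05 ms.
Plus processing delay 1.5 ms = 1.5 ms.
Total = 1.516 ms.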